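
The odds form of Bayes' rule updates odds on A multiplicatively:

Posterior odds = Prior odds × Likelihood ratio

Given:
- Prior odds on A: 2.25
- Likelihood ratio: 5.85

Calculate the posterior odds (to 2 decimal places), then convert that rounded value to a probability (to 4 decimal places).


Step 1: Calculate posterior odds
Posterior odds = Prior odds × LR
               = 2.25 × 5.85
               = 13.16

Step 2: Convert to probability
P(A|E) = Posterior odds / (1 + Posterior odds)
       = 13.16 / (1 + 13.16)
       = 13.16 / 14.16
       = 0.9294

The evidence increased P(A) from 0.6923 to 0.9294.


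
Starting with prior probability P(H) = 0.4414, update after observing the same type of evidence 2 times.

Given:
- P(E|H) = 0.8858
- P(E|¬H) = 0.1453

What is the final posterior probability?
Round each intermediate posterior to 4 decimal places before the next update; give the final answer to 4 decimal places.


Sequential Bayesian updating:

Initial prior: P(H) = 0.4414

Update 1:
  P(E) = 0.8858 × 0.4414 + 0.1453 × 0.5586 = 0.39099212 + 0.08116458 = 0.47215670
  P(H|E) = 0.39099212 / 0.47215670 = 0.8281

Update 2:
  P(E) = 0.8858 × 0.8281 + 0.1453 × 0.1719 = 0.73353098 + 0.02497707 = 0.75850805
  P(H|E) = 0.73353098 / 0.75850805 = 0.9671

Final posterior: 0.9671


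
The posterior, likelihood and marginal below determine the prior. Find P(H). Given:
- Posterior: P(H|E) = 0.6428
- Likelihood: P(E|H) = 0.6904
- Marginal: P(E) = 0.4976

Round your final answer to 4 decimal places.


From Bayes' theorem: P(H|E) = P(E|H) × P(H) / P(E)

Rearranging for P(H):
P(H) = P(H|E) × P(E) / P(E|H)
     = 0.6428 × 0.4976 / 0.6904
     = 0.31985728 / 0.6904
     = 0.4633


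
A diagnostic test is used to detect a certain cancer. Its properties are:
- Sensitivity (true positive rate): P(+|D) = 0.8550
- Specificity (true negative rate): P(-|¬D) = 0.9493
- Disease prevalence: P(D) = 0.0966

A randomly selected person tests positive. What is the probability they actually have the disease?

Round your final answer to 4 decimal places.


Let D = has disease, + = positive test

Given:
- P(D) = 0.0966 (prevalence)
- P(+|D) = 0.8550 (sensitivity)
- P(-|¬D) = 0.9493 (specificity)
- P(+|¬D) = 0.0507 (false positive rate = 1 - specificity)

Step 1: Find P(+)
P(+) = P(+|D)P(D) + P(+|¬D)P(¬D)
     = 0.8550 × 0.0966 + 0.0507 × 0.9034
     = 0.08259300 + 0.04580238
     = 0.12839538

Step 2: Apply Bayes' theorem for P(D|+)
P(D|+) = P(+|D)P(D) / P(+)
       = 0.08259300 / 0.12839538
       = 0.6433


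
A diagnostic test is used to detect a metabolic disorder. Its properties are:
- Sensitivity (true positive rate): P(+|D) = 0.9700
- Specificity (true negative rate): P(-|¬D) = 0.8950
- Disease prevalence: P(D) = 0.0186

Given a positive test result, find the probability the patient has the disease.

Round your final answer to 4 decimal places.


Let D = has disease, + = positive test

Given:
- P(D) = 0.0186 (prevalence)
- P(+|D) = 0.9700 (sensitivity)
- P(-|¬D) = 0.8950 (specificity)
- P(+|¬D) = 0.1050 (false positive rate = 1 - specificity)

Step 1: Find P(+)
P(+) = P(+|D)P(D) + P(+|¬D)P(¬D)
     = 0.9700 × 0.0186 + 0.1050 × 0.9814
     = 0.01804200 + 0.10304700
     = 0.12108900

Step 2: Apply Bayes' theorem for P(D|+)
P(D|+) = P(+|D)P(D) / P(+)
       = 0.01804200 / 0.12108900
       = 0.1490


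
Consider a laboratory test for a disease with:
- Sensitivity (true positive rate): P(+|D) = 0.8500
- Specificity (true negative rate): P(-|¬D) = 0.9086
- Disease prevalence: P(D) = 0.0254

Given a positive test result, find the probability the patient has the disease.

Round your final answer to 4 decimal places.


Let D = has disease, + = positive test

Given:
- P(D) = 0.0254 (prevalence)
- P(+|D) = 0.8500 (sensitivity)
- P(-|¬D) = 0.9086 (specificity)
- P(+|¬D) = 0.0914 (false positive rate = 1 - specificity)

Step 1: Find P(+)
P(+) = P(+|D)P(D) + P(+|¬D)P(¬D)
     = 0.8500 × 0.0254 + 0.0914 × 0.9746
     = 0.02159000 + 0.08907844
     = 0.11066844

Step 2: Apply Bayes' theorem for P(D|+)
P(D|+) = P(+|D)P(D) / P(+)
       = 0.02159000 / 0.11066844
       = 0.1951


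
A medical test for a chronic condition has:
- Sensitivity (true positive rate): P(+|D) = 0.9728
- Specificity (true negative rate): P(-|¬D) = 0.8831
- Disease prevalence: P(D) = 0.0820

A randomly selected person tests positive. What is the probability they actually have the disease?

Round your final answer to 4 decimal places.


Let D = has disease, + = positive test

Given:
- P(D) = 0.0820 (prevalence)
- P(+|D) = 0.9728 (sensitivity)
- P(-|¬D) = 0.8831 (specificity)
- P(+|¬D) = 0.1169 (false positive rate = 1 - specificity)

Step 1: Find P(+)
P(+) = P(+|D)P(D) + P(+|¬D)P(¬D)
     = 0.9728 × 0.0820 + 0.1169 × 0.9180
     = 0.07976960 + 0.10731420
     = 0.18708380

Step 2: Apply Bayes' theorem for P(D|+)
P(D|+) = P(+|D)P(D) / P(+)
       = 0.07976960 / 0.18708380
       = 0.4264


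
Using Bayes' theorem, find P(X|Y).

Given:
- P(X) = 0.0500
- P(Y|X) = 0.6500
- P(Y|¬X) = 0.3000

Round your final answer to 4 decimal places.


Bayes' theorem: P(X|Y) = P(Y|X) × P(X) / P(Y)

Step 1: Calculate P(Y) using law of total probability
P(Y) = P(Y|X)P(X) + P(Y|¬X)P(¬X)
     = 0.6500 × 0.0500 + 0.3000 × 0.9500
     = 0.03250000 + 0.28500000
     = 0.31750000

Step 2: Apply Bayes' theorem
P(X|Y) = P(Y|X) × P(X) / P(Y)
       = 0.03250000 / 0.31750000
       = 0.1024


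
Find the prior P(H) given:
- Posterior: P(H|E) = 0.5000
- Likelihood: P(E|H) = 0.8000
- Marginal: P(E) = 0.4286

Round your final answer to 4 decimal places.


From Bayes' theorem: P(H|E) = P(E|H) × P(H) / P(E)

Rearranging for P(H):
P(H) = P(H|E) × P(E) / P(E|H)
     = 0.5000 × 0.4286 / 0.8000
     = 0.21430000 / 0.8000
     = 0.2679


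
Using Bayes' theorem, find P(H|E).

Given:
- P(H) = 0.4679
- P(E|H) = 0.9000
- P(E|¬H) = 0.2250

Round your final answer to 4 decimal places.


Bayes' theorem: P(H|E) = P(E|H) × P(H) / P(E)

Step 1: Calculate P(E) using law of total probability
P(E) = P(E|H)P(H) + P(E|¬H)P(¬H)
     = 0.9000 × 0.4679 + 0.2250 × 0.5321
     = 0.42111000 + 0.11972250
     = 0.54083250

Step 2: Apply Bayes' theorem
P(H|E) = P(E|H) × P(H) / P(E)
       = 0.42111000 / 0.54083250
       = 0.7786


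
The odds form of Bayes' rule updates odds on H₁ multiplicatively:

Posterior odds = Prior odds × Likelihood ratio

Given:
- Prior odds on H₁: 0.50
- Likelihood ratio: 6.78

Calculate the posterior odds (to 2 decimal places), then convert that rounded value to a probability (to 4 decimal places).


Step 1: Calculate posterior odds
Posterior odds = Prior odds × LR
               = 0.50 × 6.78
               = 3.39

Step 2: Convert to probability
P(H₁|E) = Posterior odds / (1 + Posterior odds)
       = 3.39 / (1 + 3.39)
       = 3.39 / 4.39
       = 0.7722

The evidence increased P(H₁) from 0.3333 to 0.7722.


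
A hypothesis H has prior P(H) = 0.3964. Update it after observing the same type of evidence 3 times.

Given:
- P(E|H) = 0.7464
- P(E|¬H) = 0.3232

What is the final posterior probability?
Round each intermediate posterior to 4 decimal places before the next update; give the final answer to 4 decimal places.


Sequential Bayesian updating:

Initial prior: P(H) = 0.3964

Update 1:
  P(E) = 0.7464 × 0.3964 + 0.3232 × 0.6036 = 0.29587296 + 0.19508352 = 0.49095648
  P(H|E) = 0.29587296 / 0.49095648 = 0.6026

Update 2:
  P(E) = 0.7464 × 0.6026 + 0.3232 × 0.3974 = 0.44978064 + 0.12843968 = 0.57822032
  P(H|E) = 0.44978064 / 0.57822032 = 0.7779

Update 3:
  P(E) = 0.7464 × 0.7779 + 0.3232 × 0.2221 = 0.58062456 + 0.07178272 = 0.65240728
  P(H|E) = 0.58062456 / 0.65240728 = 0.8900

Final posterior: 0.8900


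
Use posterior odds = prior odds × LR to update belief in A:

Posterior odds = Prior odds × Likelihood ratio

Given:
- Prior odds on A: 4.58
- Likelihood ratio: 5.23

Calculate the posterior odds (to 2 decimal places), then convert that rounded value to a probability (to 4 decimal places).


Step 1: Calculate posterior odds
Posterior odds = Prior odds × LR
               = 4.58 × 5.23
               = 23.95

Step 2: Convert to probability
P(A|E) = Posterior odds / (1 + Posterior odds)
       = 23.95 / (1 + 23.95)
       = 23.95 / 24.95
       = 0.9599

The evidence increased P(A) from 0.8208 to 0.9599.


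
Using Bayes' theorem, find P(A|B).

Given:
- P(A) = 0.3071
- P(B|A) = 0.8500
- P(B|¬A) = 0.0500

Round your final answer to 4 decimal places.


Bayes' theorem: P(A|B) = P(B|A) × P(A) / P(B)

Step 1: Calculate P(B) using law of total probability
P(B) = P(B|A)P(A) + P(B|¬A)P(¬A)
     = 0.8500 × 0.3071 + 0.0500 × 0.6929
     = 0.26103500 + 0.03464500
     = 0.29568000

Step 2: Apply Bayes' theorem
P(A|B) = P(B|A) × P(A) / P(B)
       = 0.26103500 / 0.29568000
       = 0.8828


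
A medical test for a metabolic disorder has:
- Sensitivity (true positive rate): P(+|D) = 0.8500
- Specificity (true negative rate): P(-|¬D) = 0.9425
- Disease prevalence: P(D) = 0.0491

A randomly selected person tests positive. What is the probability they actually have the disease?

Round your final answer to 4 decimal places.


Let D = has disease, + = positive test

Given:
- P(D) = 0.0491 (prevalence)
- P(+|D) = 0.8500 (sensitivity)
- P(-|¬D) = 0.9425 (specificity)
- P(+|¬D) = 0.0575 (false positive rate = 1 - specificity)

Step 1: Find P(+)
P(+) = P(+|D)P(D) + P(+|¬D)P(¬D)
     = 0.8500 × 0.0491 + 0.0575 × 0.9509
     = 0.04173500 + 0.05467675
     = 0.09641175

Step 2: Apply Bayes' theorem for P(D|+)
P(D|+) = P(+|D)P(D) / P(+)
       = 0.04173500 / 0.09641175
       = 0.4329


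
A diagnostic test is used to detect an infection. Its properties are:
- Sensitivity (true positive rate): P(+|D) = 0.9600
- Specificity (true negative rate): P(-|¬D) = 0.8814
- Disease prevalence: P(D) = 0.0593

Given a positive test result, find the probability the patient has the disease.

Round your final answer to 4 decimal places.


Let D = has disease, + = positive test

Given:
- P(D) = 0.0593 (prevalence)
- P(+|D) = 0.9600 (sensitivity)
- P(-|¬D) = 0.8814 (specificity)
- P(+|¬D) = 0.1186 (false positive rate = 1 - specificity)

Step 1: Find P(+)
P(+) = P(+|D)P(D) + P(+|¬D)P(¬D)
     = 0.9600 × 0.0593 + 0.1186 × 0.9407
     = 0.05692800 + 0.11156702
     = 0.16849502

Step 2: Apply Bayes' theorem for P(D|+)
P(D|+) = P(+|D)P(D) / P(+)
       = 0.05692800 / 0.16849502
       = 0.3379


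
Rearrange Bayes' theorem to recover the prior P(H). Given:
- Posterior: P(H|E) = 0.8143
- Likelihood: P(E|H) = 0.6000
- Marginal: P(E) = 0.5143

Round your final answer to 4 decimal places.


From Bayes' theorem: P(H|E) = P(E|H) × P(H) / P(E)

Rearranging for P(H):
P(H) = P(H|E) × P(E) / P(E|H)
     = 0.8143 × 0.5143 / 0.6000
     = 0.41879449 / 0.6000
     = 0.6980


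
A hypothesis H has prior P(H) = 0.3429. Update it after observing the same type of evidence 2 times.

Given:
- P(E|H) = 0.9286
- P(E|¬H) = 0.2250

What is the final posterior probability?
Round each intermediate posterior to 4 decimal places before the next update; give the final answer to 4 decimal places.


Sequential Bayesian updating:

Initial prior: P(H) = 0.3429

Update 1:
  P(E) = 0.9286 × 0.3429 + 0.2250 × 0.6571 = 0.31841694 + 0.14784750 = 0.46626444
  P(H|E) = 0.31841694 / 0.46626444 = 0.6829

Update 2:
  P(E) = 0.9286 × 0.6829 + 0.2250 × 0.3171 = 0.63414094 + 0.07134750 = 0.70548844
  P(H|E) = 0.63414094 / 0.70548844 = 0.8989

Final posterior: 0.8989


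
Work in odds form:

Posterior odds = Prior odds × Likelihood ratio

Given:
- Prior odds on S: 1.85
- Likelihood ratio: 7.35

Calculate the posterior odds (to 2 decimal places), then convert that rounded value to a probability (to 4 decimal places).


Step 1: Calculate posterior odds
Posterior odds = Prior odds × LR
               = 1.85 × 7.35
               = 13.60

Step 2: Convert to probability
P(S|E) = Posterior odds / (1 + Posterior odds)
       = 13.60 / (1 + 13.60)
       = 13.60 / 14.60
       = 0.9315

The evidence increased P(S) from 0.6491 to 0.9315.


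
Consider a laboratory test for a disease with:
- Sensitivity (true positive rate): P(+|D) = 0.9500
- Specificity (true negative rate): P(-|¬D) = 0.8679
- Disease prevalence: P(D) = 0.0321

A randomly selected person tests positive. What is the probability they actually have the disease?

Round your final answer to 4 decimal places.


Let D = has disease, + = positive test

Given:
- P(D) = 0.0321 (prevalence)
- P(+|D) = 0.9500 (sensitivity)
- P(-|¬D) = 0.8679 (specificity)
- P(+|¬D) = 0.1321 (false positive rate = 1 - specificity)

Step 1: Find P(+)
P(+) = P(+|D)P(D) + P(+|¬D)P(¬D)
     = 0.9500 × 0.0321 + 0.1321 × 0.9679
     = 0.03049500 + 0.12785959
     = 0.15835459

Step 2: Apply Bayes' theorem for P(D|+)
P(D|+) = P(+|D)P(D) / P(+)
       = 0.03049500 / 0.15835459
       = 0.1926


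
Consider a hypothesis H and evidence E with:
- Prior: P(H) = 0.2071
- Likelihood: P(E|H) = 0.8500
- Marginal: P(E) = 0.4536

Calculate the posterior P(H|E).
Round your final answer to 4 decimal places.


Using Bayes' theorem:

P(H|E) = P(E|H) × P(H) / P(E)
       = 0.8500 × 0.2071 / 0.4536
       = 0.17603500 / 0.4536
       = 0.3881

The evidence strengthens our belief in H.
Prior: 0.2071 → Posterior: 0.3881


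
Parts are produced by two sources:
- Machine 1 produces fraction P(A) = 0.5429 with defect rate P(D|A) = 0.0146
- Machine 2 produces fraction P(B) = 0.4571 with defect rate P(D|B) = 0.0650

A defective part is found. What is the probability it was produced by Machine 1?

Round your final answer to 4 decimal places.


Let A = from Machine 1, D = defective

Given:
- P(A) = 0.5429, P(B) = 0.4571
- P(D|A) = 0.0146, P(D|B) = 0.0650

Step 1: Find P(D)
P(D) = P(D|A)P(A) + P(D|B)P(B)
     = 0.0146 × 0.5429 + 0.0650 × 0.4571
     = 0.00792634 + 0.02971150
     = 0.03763784

Step 2: Apply Bayes' theorem
P(A|D) = P(D|A)P(A) / P(D)
       = 0.00792634 / 0.03763784
       = 0.2106


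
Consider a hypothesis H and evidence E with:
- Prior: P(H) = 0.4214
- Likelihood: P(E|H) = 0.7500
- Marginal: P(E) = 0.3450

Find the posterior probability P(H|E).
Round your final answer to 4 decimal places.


Using Bayes' theorem:

P(H|E) = P(E|H) × P(H) / P(E)
       = 0.7500 × 0.4214 / 0.3450
       = 0.31605000 / 0.3450
       = 0.9161

The evidence strengthens our belief in H.
Prior: 0.4214 → Posterior: 0.9161


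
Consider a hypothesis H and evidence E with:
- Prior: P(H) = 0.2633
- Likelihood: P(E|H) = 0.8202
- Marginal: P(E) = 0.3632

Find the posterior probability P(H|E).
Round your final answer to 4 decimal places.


Using Bayes' theorem:

P(H|E) = P(E|H) × P(H) / P(E)
       = 0.8202 × 0.2633 / 0.3632
       = 0.21595866 / 0.3632
       = 0.5946

The evidence strengthens our belief in H.
Prior: 0.2633 → Posterior: 0.5946


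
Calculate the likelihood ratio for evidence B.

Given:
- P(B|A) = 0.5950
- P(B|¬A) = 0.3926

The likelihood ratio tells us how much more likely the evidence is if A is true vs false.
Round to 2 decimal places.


Likelihood Ratio (LR) = P(B|A) / P(B|¬A)

LR = 0.5950 / 0.3926
   = 1.52

The evidence is 1.52 times more likely if A is true than if A is false.
LR > 1, so observing B raises the odds in favor of A.


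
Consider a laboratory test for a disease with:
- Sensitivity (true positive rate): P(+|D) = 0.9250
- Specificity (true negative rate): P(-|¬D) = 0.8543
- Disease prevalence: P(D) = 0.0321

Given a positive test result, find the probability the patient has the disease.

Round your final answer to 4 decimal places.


Let D = has disease, + = positive test

Given:
- P(D) = 0.0321 (prevalence)
- P(+|D) = 0.9250 (sensitivity)
- P(-|¬D) = 0.8543 (specificity)
- P(+|¬D) = 0.1457 (false positive rate = 1 - specificity)

Step 1: Find P(+)
P(+) = P(+|D)P(D) + P(+|¬D)P(¬D)
     = 0.9250 × 0.0321 + 0.1457 × 0.9679
     = 0.02969250 + 0.14102303
     = 0.17071553

Step 2: Apply Bayes' theorem for P(D|+)
P(D|+) = P(+|D)P(D) / P(+)
       = 0.02969250 / 0.17071553
       = 0.1739


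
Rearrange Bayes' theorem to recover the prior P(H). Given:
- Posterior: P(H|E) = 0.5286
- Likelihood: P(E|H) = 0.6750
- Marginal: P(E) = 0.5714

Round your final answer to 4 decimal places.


From Bayes' theorem: P(H|E) = P(E|H) × P(H) / P(E)

Rearranging for P(H):
P(H) = P(H|E) × P(E) / P(E|H)
     = 0.5286 × 0.5714 / 0.6750
     = 0.30204204 / 0.6750
     = 0.4475


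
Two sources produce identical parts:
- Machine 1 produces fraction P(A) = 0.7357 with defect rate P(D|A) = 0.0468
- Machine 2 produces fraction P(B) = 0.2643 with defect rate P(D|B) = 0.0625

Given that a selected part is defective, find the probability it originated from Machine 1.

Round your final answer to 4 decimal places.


Let A = from Machine 1, D = defective

Given:
- P(A) = 0.7357, P(B) = 0.2643
- P(D|A) = 0.0468, P(D|B) = 0.0625

Step 1: Find P(D)
P(D) = P(D|A)P(A) + P(D|B)P(B)
     = 0.0468 × 0.7357 + 0.0625 × 0.2643
     = 0.03443076 + 0.01651875
     = 0.05094951

Step 2: Apply Bayes' theorem
P(A|D) = P(D|A)P(A) / P(D)
       = 0.03443076 / 0.05094951
       = 0.6758


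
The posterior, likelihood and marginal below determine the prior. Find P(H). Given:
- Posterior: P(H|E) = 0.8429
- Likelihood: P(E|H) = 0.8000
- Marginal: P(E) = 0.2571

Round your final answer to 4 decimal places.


From Bayes' theorem: P(H|E) = P(E|H) × P(H) / P(E)

Rearranging for P(H):
P(H) = P(H|E) × P(E) / P(E|H)
     = 0.8429 × 0.2571 / 0.8000
     = 0.21670959 / 0.8000
     = 0.2709


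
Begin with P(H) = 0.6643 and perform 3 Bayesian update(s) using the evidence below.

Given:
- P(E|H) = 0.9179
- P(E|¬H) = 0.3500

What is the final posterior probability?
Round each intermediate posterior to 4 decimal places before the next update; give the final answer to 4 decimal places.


Sequential Bayesian updating:

Initial prior: P(H) = 0.6643

Update 1:
  P(E) = 0.9179 × 0.6643 + 0.3500 × 0.3357 = 0.60976097 + 0.11749500 = 0.72725597
  P(H|E) = 0.60976097 / 0.72725597 = 0.8384

Update 2:
  P(E) = 0.9179 × 0.8384 + 0.3500 × 0.1616 = 0.76956736 + 0.05656000 = 0.82612736
  P(H|E) = 0.76956736 / 0.82612736 = 0.9315

Update 3:
  P(E) = 0.9179 × 0.9315 + 0.3500 × 0.0685 = 0.85502385 + 0.02397500 = 0.87899885
  P(H|E) = 0.85502385 / 0.87899885 = 0.9727

Final posterior: 0.9727


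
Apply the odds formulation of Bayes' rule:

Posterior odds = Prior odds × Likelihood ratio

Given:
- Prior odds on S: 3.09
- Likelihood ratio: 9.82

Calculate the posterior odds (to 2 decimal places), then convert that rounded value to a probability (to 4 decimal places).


Step 1: Calculate posterior odds
Posterior odds = Prior odds × LR
               = 3.09 × 9.82
               = 30.34

Step 2: Convert to probability
P(S|E) = Posterior odds / (1 + Posterior odds)
       = 30.34 / (1 + 30.34)
       = 30.34 / 31.34
       = 0.9681

The evidence increased P(S) from 0.7555 to 0.9681.


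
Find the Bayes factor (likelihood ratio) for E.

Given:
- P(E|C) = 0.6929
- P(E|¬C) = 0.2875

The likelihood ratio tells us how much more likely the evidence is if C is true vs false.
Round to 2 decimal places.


Likelihood Ratio (LR) = P(E|C) / P(E|¬C)

LR = 0.6929 / 0.2875
   = 2.41

The evidence is 2.41 times more likely if C is true than if C is false.
Because LR exceeds 1, E is evidence for C.


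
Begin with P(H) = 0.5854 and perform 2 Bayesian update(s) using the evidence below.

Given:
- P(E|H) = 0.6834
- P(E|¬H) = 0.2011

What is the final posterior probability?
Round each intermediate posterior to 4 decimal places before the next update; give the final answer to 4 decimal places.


Sequential Bayesian updating:

Initial prior: P(H) = 0.5854

Update 1:
  P(E) = 0.6834 × 0.5854 + 0.2011 × 0.4146 = 0.40006236 + 0.08337606 = 0.48343842
  P(H|E) = 0.40006236 / 0.48343842 = 0.8275

Update 2:
  P(E) = 0.6834 × 0.8275 + 0.2011 × 0.1725 = 0.56551350 + 0.03468975 = 0.60020325
  P(H|E) = 0.56551350 / 0.60020325 = 0.9422

Final posterior: 0.9422


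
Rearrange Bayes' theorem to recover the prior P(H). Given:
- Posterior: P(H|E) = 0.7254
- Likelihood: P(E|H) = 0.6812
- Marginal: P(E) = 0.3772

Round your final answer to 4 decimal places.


From Bayes' theorem: P(H|E) = P(E|H) × P(H) / P(E)

Rearranging for P(H):
P(H) = P(H|E) × P(E) / P(E|H)
     = 0.7254 × 0.3772 / 0.6812
     = 0.27362088 / 0.6812
     = 0.4017


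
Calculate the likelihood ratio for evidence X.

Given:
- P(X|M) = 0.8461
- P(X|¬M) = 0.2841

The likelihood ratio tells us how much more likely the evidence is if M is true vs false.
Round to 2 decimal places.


Likelihood Ratio (LR) = P(X|M) / P(X|¬M)

LR = 0.8461 / 0.2841
   = 2.98

The evidence is 2.98 times more likely if M is true than if M is false.
Because LR exceeds 1, X is evidence for M.


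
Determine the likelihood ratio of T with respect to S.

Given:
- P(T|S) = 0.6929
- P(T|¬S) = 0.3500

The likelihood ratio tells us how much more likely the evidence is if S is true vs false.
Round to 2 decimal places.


Likelihood Ratio (LR) = P(T|S) / P(T|¬S)

LR = 0.6929 / 0.3500
   = 1.98

The evidence is 1.98 times more likely if S is true than if S is false.
Since LR > 1, the evidence supports S over ¬S.


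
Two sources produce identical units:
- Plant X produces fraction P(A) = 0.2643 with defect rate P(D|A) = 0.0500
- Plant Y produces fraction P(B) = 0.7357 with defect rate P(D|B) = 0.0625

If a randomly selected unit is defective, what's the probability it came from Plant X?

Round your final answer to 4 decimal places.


Let A = from Plant X, D = defective

Given:
- P(A) = 0.2643, P(B) = 0.7357
- P(D|A) = 0.0500, P(D|B) = 0.0625

Step 1: Find P(D)
P(D) = P(D|A)P(A) + P(D|B)P(B)
     = 0.0500 × 0.2643 + 0.0625 × 0.7357
     = 0.01321500 + 0.04598125
     = 0.05919625

Step 2: Apply Bayes' theorem
P(A|D) = P(D|A)P(A) / P(D)
       = 0.01321500 / 0.05919625
       = 0.2232


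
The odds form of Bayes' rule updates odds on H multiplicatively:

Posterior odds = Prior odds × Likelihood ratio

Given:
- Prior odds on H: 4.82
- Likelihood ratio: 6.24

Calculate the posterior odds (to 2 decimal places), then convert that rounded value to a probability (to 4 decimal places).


Step 1: Calculate posterior odds
Posterior odds = Prior odds × LR
               = 4.82 × 6.24
               = 30.08

Step 2: Convert to probability
P(H|E) = Posterior odds / (1 + Posterior odds)
       = 30.08 / (1 + 30.08)
       = 30.08 / 31.08
       = 0.9678

The evidence increased P(H) from 0.8282 to 0.9678.


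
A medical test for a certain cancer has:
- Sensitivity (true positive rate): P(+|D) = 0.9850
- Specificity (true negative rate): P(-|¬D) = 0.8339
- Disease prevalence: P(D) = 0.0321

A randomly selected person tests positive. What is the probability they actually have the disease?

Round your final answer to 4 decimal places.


Let D = has disease, + = positive test

Given:
- P(D) = 0.0321 (prevalence)
- P(+|D) = 0.9850 (sensitivity)
- P(-|¬D) = 0.8339 (specificity)
- P(+|¬D) = 0.1661 (false positive rate = 1 - specificity)

Step 1: Find P(+)
P(+) = P(+|D)P(D) + P(+|¬D)P(¬D)
     = 0.9850 × 0.0321 + 0.1661 × 0.9679
     = 0.03161850 + 0.16076819
     = 0.19238669

Step 2: Apply Bayes' theorem for P(D|+)
P(D|+) = P(+|D)P(D) / P(+)
       = 0.03161850 / 0.19238669
       = 0.1643


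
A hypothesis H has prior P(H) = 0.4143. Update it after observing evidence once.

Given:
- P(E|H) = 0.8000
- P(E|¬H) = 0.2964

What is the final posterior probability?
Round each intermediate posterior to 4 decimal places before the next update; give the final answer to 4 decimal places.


Sequential Bayesian updating:

Initial prior: P(H) = 0.4143

Update 1:
  P(E) = 0.8000 × 0.4143 + 0.2964 × 0.5857 = 0.33144000 + 0.17360148 = 0.50504148
  P(H|E) = 0.33144000 / 0.50504148 = 0.6563

Final posterior: 0.6563


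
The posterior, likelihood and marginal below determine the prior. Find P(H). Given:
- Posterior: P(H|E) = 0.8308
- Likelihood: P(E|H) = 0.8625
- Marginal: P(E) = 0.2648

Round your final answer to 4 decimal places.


From Bayes' theorem: P(H|E) = P(E|H) × P(H) / P(E)

Rearranging for P(H):
P(H) = P(H|E) × P(E) / P(E|H)
     = 0.8308 × 0.2648 / 0.8625
     = 0.21999584 / 0.8625
     = 0.2551


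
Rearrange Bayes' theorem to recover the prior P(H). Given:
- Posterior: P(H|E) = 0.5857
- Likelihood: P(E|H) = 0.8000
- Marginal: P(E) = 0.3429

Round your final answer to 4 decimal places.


From Bayes' theorem: P(H|E) = P(E|H) × P(H) / P(E)

Rearranging for P(H):
P(H) = P(H|E) × P(E) / P(E|H)
     = 0.5857 × 0.3429 / 0.8000
     = 0.20083653 / 0.8000
     = 0.2510


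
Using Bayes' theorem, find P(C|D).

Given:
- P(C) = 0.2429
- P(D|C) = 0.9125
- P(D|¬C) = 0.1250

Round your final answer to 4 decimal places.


Bayes' theorem: P(C|D) = P(D|C) × P(C) / P(D)

Step 1: Calculate P(D) using law of total probability
P(D) = P(D|C)P(C) + P(D|¬C)P(¬C)
     = 0.9125 × 0.2429 + 0.1250 × 0.7571
     = 0.22164625 + 0.09463750
     = 0.31628375

Step 2: Apply Bayes' theorem
P(C|D) = P(D|C) × P(C) / P(D)
       = 0.22164625 / 0.31628375
       = 0.7008


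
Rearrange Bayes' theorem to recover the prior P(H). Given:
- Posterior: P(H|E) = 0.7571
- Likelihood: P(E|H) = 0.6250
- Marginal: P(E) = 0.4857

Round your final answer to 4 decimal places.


From Bayes' theorem: P(H|E) = P(E|H) × P(H) / P(E)

Rearranging for P(H):
P(H) = P(H|E) × P(E) / P(E|H)
     = 0.7571 × 0.4857 / 0.6250
     = 0.36772347 / 0.6250
     = 0.5884


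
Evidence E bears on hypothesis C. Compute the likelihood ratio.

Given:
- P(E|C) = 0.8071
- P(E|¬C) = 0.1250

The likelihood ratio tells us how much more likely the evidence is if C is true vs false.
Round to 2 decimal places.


Likelihood Ratio (LR) = P(E|C) / P(E|¬C)

LR = 0.8071 / 0.1250
   = 6.46

The evidence is 6.46 times more likely if C is true than if C is false.
LR > 1, so observing E raises the odds in favor of C.


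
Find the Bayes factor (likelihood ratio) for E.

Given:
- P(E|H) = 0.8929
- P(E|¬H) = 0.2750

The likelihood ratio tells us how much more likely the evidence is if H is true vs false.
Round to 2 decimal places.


Likelihood Ratio (LR) = P(E|H) / P(E|¬H)

LR = 0.8929 / 0.2750
   = 3.25

The evidence is 3.25 times more likely if H is true than if H is false.
Since LR > 1, the evidence supports H over ¬H.


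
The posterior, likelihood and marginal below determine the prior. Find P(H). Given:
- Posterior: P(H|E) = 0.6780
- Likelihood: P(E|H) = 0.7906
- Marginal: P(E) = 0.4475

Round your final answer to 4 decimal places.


From Bayes' theorem: P(H|E) = P(E|H) × P(H) / P(E)

Rearranging for P(H):
P(H) = P(H|E) × P(E) / P(E|H)
     = 0.6780 × 0.4475 / 0.7906
     = 0.30340500 / 0.7906
     = 0.3838


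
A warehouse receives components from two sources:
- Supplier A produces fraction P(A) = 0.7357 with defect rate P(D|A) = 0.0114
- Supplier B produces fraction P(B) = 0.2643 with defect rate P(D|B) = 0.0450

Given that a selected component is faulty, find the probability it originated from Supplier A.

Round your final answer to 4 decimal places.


Let A = from Supplier A, D = faulty

Given:
- P(A) = 0.7357, P(B) = 0.2643
- P(D|A) = 0.0114, P(D|B) = 0.0450

Step 1: Find P(D)
P(D) = P(D|A)P(A) + P(D|B)P(B)
     = 0.0114 × 0.7357 + 0.0450 × 0.2643
     = 0.00838698 + 0.01189350
     = 0.02028048

Step 2: Apply Bayes' theorem
P(A|D) = P(D|A)P(A) / P(D)
       = 0.00838698 / 0.02028048
       = 0.4135


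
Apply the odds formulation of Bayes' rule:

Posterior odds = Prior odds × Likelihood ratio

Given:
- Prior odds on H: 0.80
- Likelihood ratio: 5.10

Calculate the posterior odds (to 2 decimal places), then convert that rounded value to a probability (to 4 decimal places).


Step 1: Calculate posterior odds
Posterior odds = Prior odds × LR
               = 0.80 × 5.10
               = 4.08

Step 2: Convert to probability
P(H|E) = Posterior odds / (1 + Posterior odds)
       = 4.08 / (1 + 4.08)
       = 4.08 / 5.08
       = 0.8031

The evidence increased P(H) from 0.4444 to 0.8031.


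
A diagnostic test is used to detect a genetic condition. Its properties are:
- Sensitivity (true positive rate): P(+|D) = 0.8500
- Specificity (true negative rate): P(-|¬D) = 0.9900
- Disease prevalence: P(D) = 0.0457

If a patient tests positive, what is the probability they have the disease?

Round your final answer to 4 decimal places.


Let D = has disease, + = positive test

Given:
- P(D) = 0.0457 (prevalence)
- P(+|D) = 0.8500 (sensitivity)
- P(-|¬D) = 0.9900 (specificity)
- P(+|¬D) = 0.0100 (false positive rate = 1 - specificity)

Step 1: Find P(+)
P(+) = P(+|D)P(D) + P(+|¬D)P(¬D)
     = 0.8500 × 0.0457 + 0.0100 × 0.9543
     = 0.03884500 + 0.00954300
     = 0.04838800

Step 2: Apply Bayes' theorem for P(D|+)
P(D|+) = P(+|D)P(D) / P(+)
       = 0.03884500 / 0.04838800
       = 0.8028


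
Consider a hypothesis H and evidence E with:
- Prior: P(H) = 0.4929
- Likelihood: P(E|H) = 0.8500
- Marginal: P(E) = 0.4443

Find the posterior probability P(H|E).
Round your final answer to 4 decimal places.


Using Bayes' theorem:

P(H|E) = P(E|H) × P(H) / P(E)
       = 0.8500 × 0.4929 / 0.4443
       = 0.41896500 / 0.4443
       = 0.9430

The evidence strengthens our belief in H.
Prior: 0.4929 → Posterior: 0.9430


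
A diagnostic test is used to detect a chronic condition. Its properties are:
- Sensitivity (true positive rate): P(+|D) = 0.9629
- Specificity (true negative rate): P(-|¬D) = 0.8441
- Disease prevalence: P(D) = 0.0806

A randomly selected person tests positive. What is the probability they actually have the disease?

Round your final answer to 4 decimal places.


Let D = has disease, + = positive test

Given:
- P(D) = 0.0806 (prevalence)
- P(+|D) = 0.9629 (sensitivity)
- P(-|¬D) = 0.8441 (specificity)
- P(+|¬D) = 0.1559 (false positive rate = 1 - specificity)

Step 1: Find P(+)
P(+) = P(+|D)P(D) + P(+|¬D)P(¬D)
     = 0.9629 × 0.0806 + 0.1559 × 0.9194
     = 0.07760974 + 0.14333446
     = 0.22094420

Step 2: Apply Bayes' theorem for P(D|+)
P(D|+) = P(+|D)P(D) / P(+)
       = 0.07760974 / 0.22094420
       = 0.3513


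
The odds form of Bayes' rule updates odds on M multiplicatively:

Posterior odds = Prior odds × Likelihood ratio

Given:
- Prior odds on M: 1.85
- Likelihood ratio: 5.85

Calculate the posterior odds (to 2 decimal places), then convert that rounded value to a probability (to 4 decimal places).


Step 1: Calculate posterior odds
Posterior odds = Prior odds × LR
               = 1.85 × 5.85
               = 10.82

Step 2: Convert to probability
P(M|E) = Posterior odds / (1 + Posterior odds)
       = 10.82 / (1 + 10.82)
       = 10.82 / 11.82
       = 0.9154

The evidence increased P(M) from 0.6491 to 0.9154.


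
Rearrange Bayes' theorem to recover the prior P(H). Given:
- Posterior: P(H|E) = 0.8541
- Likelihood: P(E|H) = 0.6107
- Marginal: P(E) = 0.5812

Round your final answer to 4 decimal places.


From Bayes' theorem: P(H|E) = P(E|H) × P(H) / P(E)

Rearranging for P(H):
P(H) = P(H|E) × P(E) / P(E|H)
     = 0.8541 × 0.5812 / 0.6107
     = 0.49640292 / 0.6107
     = 0.8128


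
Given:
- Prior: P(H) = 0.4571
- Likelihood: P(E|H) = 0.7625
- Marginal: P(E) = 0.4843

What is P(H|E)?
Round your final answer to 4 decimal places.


Using Bayes' theorem:

P(H|E) = P(E|H) × P(H) / P(E)
       = 0.7625 × 0.4571 / 0.4843
       = 0.34853875 / 0.4843
       = 0.7197

The evidence strengthens our belief in H.
Prior: 0.4571 → Posterior: 0.7197


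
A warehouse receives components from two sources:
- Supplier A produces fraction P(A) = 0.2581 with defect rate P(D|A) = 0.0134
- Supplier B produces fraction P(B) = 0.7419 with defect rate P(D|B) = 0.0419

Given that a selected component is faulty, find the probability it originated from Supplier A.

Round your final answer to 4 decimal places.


Let A = from Supplier A, D = faulty

Given:
- P(A) = 0.2581, P(B) = 0.7419
- P(D|A) = 0.0134, P(D|B) = 0.0419

Step 1: Find P(D)
P(D) = P(D|A)P(A) + P(D|B)P(B)
     = 0.0134 × 0.2581 + 0.0419 × 0.7419
     = 0.00345854 + 0.03108561
     = 0.03454415

Step 2: Apply Bayes' theorem
P(A|D) = P(D|A)P(A) / P(D)
       = 0.00345854 / 0.03454415
       = 0.1001


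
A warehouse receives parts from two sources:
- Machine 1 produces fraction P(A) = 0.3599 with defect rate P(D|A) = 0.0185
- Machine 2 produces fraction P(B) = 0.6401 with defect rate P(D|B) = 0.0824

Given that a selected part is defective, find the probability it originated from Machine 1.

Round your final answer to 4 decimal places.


Let A = from Machine 1, D = defective

Given:
- P(A) = 0.3599, P(B) = 0.6401
- P(D|A) = 0.0185, P(D|B) = 0.0824

Step 1: Find P(D)
P(D) = P(D|A)P(A) + P(D|B)P(B)
     = 0.0185 × 0.3599 + 0.0824 × 0.6401
     = 0.00665815 + 0.05274424
     = 0.05940239

Step 2: Apply Bayes' theorem
P(A|D) = P(D|A)P(A) / P(D)
       = 0.00665815 / 0.05940239
       = 0.1121


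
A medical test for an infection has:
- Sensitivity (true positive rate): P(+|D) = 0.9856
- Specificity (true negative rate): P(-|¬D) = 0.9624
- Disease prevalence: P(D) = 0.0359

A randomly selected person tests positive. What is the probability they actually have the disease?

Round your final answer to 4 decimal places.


Let D = has disease, + = positive test

Given:
- P(D) = 0.0359 (prevalence)
- P(+|D) = 0.9856 (sensitivity)
- P(-|¬D) = 0.9624 (specificity)
- P(+|¬D) = 0.0376 (false positive rate = 1 - specificity)

Step 1: Find P(+)
P(+) = P(+|D)P(D) + P(+|¬D)P(¬D)
     = 0.9856 × 0.0359 + 0.0376 × 0.9641
     = 0.03538304 + 0.03625016
     = 0.07163320

Step 2: Apply Bayes' theorem for P(D|+)
P(D|+) = P(+|D)P(D) / P(+)
       = 0.03538304 / 0.07163320
       = 0.4939


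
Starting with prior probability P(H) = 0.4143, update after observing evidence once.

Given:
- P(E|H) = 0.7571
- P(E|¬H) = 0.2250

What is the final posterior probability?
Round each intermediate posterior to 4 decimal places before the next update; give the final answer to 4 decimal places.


Sequential Bayesian updating:

Initial prior: P(H) = 0.4143

Update 1:
  P(E) = 0.7571 × 0.4143 + 0.2250 × 0.5857 = 0.31366653 + 0.13178250 = 0.44544903
  P(H|E) = 0.31366653 / 0.44544903 = 0.7042

Final posterior: 0.7042


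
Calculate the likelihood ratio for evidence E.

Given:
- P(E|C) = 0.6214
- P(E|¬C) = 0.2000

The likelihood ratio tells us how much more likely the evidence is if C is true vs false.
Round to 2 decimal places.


Likelihood Ratio (LR) = P(E|C) / P(E|¬C)

LR = 0.6214 / 0.2000
   = 3.11

The evidence is 3.11 times more likely if C is true than if C is false.
Since LR > 1, the evidence supports C over ¬C.


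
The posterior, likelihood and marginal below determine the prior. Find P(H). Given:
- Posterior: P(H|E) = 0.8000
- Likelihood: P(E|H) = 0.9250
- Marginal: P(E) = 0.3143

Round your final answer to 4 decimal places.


From Bayes' theorem: P(H|E) = P(E|H) × P(H) / P(E)

Rearranging for P(H):
P(H) = P(H|E) × P(E) / P(E|H)
     = 0.8000 × 0.3143 / 0.9250
     = 0.25144000 / 0.9250
     = 0.2718


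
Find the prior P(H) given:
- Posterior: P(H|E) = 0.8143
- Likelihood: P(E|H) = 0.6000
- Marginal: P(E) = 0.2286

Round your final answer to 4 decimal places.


From Bayes' theorem: P(H|E) = P(E|H) × P(H) / P(E)

Rearranging for P(H):
P(H) = P(H|E) × P(E) / P(E|H)
     = 0.8143 × 0.2286 / 0.6000
     = 0.18614898 / 0.6000
     = 0.3102


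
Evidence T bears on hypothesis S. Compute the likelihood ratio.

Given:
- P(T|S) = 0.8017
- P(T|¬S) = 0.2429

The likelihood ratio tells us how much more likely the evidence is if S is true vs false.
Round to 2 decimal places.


Likelihood Ratio (LR) = P(T|S) / P(T|¬S)

LR = 0.8017 / 0.2429
   = 3.30

The evidence is 3.30 times more likely if S is true than if S is false.
LR > 1, so observing T raises the odds in favor of S.


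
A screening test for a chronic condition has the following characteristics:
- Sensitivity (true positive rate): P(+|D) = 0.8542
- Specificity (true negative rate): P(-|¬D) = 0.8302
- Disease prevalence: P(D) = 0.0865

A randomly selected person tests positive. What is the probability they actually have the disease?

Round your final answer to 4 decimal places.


Let D = has disease, + = positive test

Given:
- P(D) = 0.0865 (prevalence)
- P(+|D) = 0.8542 (sensitivity)
- P(-|¬D) = 0.8302 (specificity)
- P(+|¬D) = 0.1698 (false positive rate = 1 - specificity)

Step 1: Find P(+)
P(+) = P(+|D)P(D) + P(+|¬D)P(¬D)
     = 0.8542 × 0.0865 + 0.1698 × 0.9135
     = 0.07388830 + 0.15511230
     = 0.22900060

Step 2: Apply Bayes' theorem for P(D|+)
P(D|+) = P(+|D)P(D) / P(+)
       = 0.07388830 / 0.22900060
       = 0.3227


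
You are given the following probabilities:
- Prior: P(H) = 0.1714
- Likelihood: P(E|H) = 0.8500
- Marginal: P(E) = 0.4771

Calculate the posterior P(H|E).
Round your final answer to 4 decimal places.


Using Bayes' theorem:

P(H|E) = P(E|H) × P(H) / P(E)
       = 0.8500 × 0.1714 / 0.4771
       = 0.14569000 / 0.4771
       = 0.3054

The evidence strengthens our belief in H.
Prior: 0.1714 → Posterior: 0.3054


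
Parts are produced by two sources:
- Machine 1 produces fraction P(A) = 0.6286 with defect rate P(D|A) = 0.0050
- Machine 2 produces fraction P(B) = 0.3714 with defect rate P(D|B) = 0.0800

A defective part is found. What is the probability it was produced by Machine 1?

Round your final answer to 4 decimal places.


Let A = from Machine 1, D = defective

Given:
- P(A) = 0.6286, P(B) = 0.3714
- P(D|A) = 0.0050, P(D|B) = 0.0800

Step 1: Find P(D)
P(D) = P(D|A)P(A) + P(D|B)P(B)
     = 0.0050 × 0.6286 + 0.0800 × 0.3714
     = 0.00314300 + 0.02971200
     = 0.03285500

Step 2: Apply Bayes' theorem
P(A|D) = P(D|A)P(A) / P(D)
       = 0.00314300 / 0.03285500
       = 0.0957


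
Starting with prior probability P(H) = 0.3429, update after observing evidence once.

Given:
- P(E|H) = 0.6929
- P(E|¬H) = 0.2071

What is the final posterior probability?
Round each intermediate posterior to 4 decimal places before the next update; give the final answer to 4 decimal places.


Sequential Bayesian updating:

Initial prior: P(H) = 0.3429

Update 1:
  P(E) = 0.6929 × 0.3429 + 0.2071 × 0.6571 = 0.23759541 + 0.13608541 = 0.37368082
  P(H|E) = 0.23759541 / 0.37368082 = 0.6358

Final posterior: 0.6358


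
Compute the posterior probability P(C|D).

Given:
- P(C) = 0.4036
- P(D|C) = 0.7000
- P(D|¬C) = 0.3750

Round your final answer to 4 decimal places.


Bayes' theorem: P(C|D) = P(D|C) × P(C) / P(D)

Step 1: Calculate P(D) using law of total probability
P(D) = P(D|C)P(C) + P(D|¬C)P(¬C)
     = 0.7000 × 0.4036 + 0.3750 × 0.5964
     = 0.28252000 + 0.22365000
     = 0.50617000

Step 2: Apply Bayes' theorem
P(C|D) = P(D|C) × P(C) / P(D)
       = 0.28252000 / 0.50617000
       = 0.5582


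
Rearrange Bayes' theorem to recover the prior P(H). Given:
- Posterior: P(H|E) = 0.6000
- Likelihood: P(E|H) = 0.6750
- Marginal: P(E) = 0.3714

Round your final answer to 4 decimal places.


From Bayes' theorem: P(H|E) = P(E|H) × P(H) / P(E)

Rearranging for P(H):
P(H) = P(H|E) × P(E) / P(E|H)
     = 0.6000 × 0.3714 / 0.6750
     = 0.22284000 / 0.6750
     = 0.3301


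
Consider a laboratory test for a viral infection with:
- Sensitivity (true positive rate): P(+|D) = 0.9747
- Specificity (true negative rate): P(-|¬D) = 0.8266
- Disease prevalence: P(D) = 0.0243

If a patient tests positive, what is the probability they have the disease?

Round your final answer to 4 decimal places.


Let D = has disease, + = positive test

Given:
- P(D) = 0.0243 (prevalence)
- P(+|D) = 0.9747 (sensitivity)
- P(-|¬D) = 0.8266 (specificity)
- P(+|¬D) = 0.1734 (false positive rate = 1 - specificity)

Step 1: Find P(+)
P(+) = P(+|D)P(D) + P(+|¬D)P(¬D)
     = 0.9747 × 0.0243 + 0.1734 × 0.9757
     = 0.02368521 + 0.16918638
     = 0.19287159

Step 2: Apply Bayes' theorem for P(D|+)
P(D|+) = P(+|D)P(D) / P(+)
       = 0.02368521 / 0.19287159
       = 0.1228


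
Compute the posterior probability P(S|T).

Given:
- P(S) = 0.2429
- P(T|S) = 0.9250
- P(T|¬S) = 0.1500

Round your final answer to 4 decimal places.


Bayes' theorem: P(S|T) = P(T|S) × P(S) / P(T)

Step 1: Calculate P(T) using law of total probability
P(T) = P(T|S)P(S) + P(T|¬S)P(¬S)
     = 0.9250 × 0.2429 + 0.1500 × 0.7571
     = 0.22468250 + 0.11356500
     = 0.33824750

Step 2: Apply Bayes' theorem
P(S|T) = P(T|S) × P(S) / P(T)
       = 0.22468250 / 0.33824750
       = 0.6643
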